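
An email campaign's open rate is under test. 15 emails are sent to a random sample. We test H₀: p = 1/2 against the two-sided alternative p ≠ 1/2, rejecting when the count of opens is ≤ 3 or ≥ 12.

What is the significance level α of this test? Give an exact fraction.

9/256

α = P(S ≤ 3 or S ≥ 12 | p = 1/2), S ~ Binomial(15, 1/2).
Each tail has probability (1 + 15 + 105 + 455)/32768; doubling gives α = 1152/32768 = 9/256.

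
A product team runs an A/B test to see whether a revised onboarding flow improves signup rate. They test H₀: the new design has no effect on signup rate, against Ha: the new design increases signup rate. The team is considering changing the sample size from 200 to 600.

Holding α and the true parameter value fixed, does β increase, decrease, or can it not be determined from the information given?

It decreases.

A larger sample reduces the standard error, pulling the sampling distribution under Ha further from the non-rejection region.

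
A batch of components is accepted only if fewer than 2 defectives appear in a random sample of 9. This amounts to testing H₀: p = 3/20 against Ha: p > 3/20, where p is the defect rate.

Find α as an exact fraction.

51266668149/128000000000

α = P(reject H₀ | H₀ true) = P(K ≥ 2 | p = 3/20), K ~ Binomial(9, 3/20).
Via the complement, α = 1 − Σ_{j=0}^{1} C(9,j)(3/20)^j(17/20)^{9-j} = 51266668149/128000000000.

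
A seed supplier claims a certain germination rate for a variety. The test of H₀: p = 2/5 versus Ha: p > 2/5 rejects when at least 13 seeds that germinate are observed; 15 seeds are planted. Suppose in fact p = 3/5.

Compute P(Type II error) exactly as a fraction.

β = P(fail to reject H₀ | Ha true) = P(X ≤ 12 | p = 3/5), X ~ Binomial(15, 3/5).
Adding the binomial probabilities P(X=0)+…+P(X=12) at p = 3/5 gives 29690124488/30517578125.

29690124488/30517578125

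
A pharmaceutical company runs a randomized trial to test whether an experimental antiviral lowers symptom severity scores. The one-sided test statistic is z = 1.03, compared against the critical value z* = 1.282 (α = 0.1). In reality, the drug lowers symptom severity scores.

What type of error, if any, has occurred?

Type II error

The conventional null hypothesis is that the drug has no effect on symptom severity scores.
Since z = 1.03 ≤ z* = 1.282, H₀ is not rejected.
H₀ is false (actually the drug lowers symptom severity scores).
Failing to reject a false H₀ is a Type II error.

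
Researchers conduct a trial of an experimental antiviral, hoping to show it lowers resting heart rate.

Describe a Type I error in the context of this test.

With the conventional null hypothesis that the drug has no effect on resting heart rate:
A Type I error is rejecting H₀ when H₀ is true.
Here that means concluding that the drug is effective when actually the drug has no effect on resting heart rate.

A Type I error would mean concluding that the drug lowers resting heart rate when in fact the drug has no effect on resting heart rate.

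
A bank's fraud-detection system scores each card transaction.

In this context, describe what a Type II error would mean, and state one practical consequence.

With the conventional null hypothesis that the transaction is legitimate:
A Type II error is failing to reject H₀ when H₀ is false.
Here that means approving the transaction when actually the transaction is fraudulent.

A Type II error would mean concluding that the transaction is legitimate (or at least failing to establish that the transaction is fraudulent) when in fact the transaction is fraudulent. Consequence: a fraudulent charge goes through and the bank absorbs the loss.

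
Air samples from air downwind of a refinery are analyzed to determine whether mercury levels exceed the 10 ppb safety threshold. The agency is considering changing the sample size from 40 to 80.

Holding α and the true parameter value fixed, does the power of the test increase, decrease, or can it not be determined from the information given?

More data shrinks sampling variability; the test statistic under Ha concentrates further from the null value, making rejection more likely.
Since power = 1 − β and β decreases, power increases.

It increases.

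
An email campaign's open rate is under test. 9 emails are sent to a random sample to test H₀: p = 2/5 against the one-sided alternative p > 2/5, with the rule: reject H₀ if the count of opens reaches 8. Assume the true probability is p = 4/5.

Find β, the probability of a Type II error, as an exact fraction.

1101157/1953125

A Type II error is failing to reject when Ha holds: with p = 4/5, β = P(S ≤ 7).
Equivalently, β = 1 − P(S ≥ 8) = 1101157/1953125.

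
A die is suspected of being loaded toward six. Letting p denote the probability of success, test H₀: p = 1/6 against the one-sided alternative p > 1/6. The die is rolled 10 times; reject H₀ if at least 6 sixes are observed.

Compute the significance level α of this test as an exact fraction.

24571/10077696

α = P(reject H₀ | H₀ true) = P(Y ≥ 6 | p = 1/6), with Y ~ Binomial(10, 1/6).
Adding the binomial terms for j = 6 through 10 with p = 1/6 yields 24571/10077696.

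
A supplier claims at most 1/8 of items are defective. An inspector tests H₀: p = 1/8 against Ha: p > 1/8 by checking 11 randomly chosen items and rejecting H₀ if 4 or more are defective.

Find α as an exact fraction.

41842445/1073741824

The significance level is the probability, assuming p = 1/8, of seeing 4 or more defectives in 11 draws.
α = 1 − P(S ≤ 3) = 1 − 1031899379/1073741824 = 41842445/1073741824.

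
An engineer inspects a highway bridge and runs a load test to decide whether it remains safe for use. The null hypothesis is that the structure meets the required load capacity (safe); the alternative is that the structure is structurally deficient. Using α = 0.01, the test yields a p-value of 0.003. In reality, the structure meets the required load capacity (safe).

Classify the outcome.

Type I error

Since p = 0.003 < α = 0.01, H₀ is rejected.
H₀ is true (actually the structure meets the required load capacity (safe)).
Rejecting a true H₀ is a Type I error.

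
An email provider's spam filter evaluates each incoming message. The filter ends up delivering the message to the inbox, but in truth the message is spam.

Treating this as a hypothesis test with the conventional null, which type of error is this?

The null hypothesis here is that the message is legitimate (not spam).
'Delivering the message to the inbox' corresponds to failing to reject H₀.
H₀ was not rejected but H₀ is false — a Type II error (false negative).

Type II error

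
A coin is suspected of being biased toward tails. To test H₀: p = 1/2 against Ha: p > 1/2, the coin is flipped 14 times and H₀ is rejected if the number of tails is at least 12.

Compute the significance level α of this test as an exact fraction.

53/8192

α = P(reject H₀ | H₀ true) = P(S ≥ 12 | p = 1/2), with S ~ Binomial(14, 1/2).
Summing the upper tail: (91 + 14 + 1) / 2^14 = 106/16384 = 53/8192.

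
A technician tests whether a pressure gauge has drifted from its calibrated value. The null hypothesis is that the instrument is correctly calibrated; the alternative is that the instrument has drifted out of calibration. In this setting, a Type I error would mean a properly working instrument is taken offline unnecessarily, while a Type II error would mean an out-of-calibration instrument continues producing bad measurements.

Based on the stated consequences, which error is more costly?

Type II error

The Type II consequence (an out-of-calibration instrument continues producing bad measurements) is more severe than the Type I consequence (a properly working instrument is taken offline unnecessarily).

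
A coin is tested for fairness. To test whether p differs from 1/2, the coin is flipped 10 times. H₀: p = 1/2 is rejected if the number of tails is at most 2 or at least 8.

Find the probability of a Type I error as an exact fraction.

7/64

Under H₀, X ~ Binomial(10, 1/2); α is the probability of landing in either tail, P(X ≤ 2) + P(X ≥ 8).
The two tails are symmetric, so α = 2·(1 + 10 + 45)/2^10 = 112/1024 = 7/64.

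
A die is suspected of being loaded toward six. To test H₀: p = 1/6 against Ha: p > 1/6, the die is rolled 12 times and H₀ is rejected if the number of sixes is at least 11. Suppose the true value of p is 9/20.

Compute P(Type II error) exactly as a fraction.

4091575270595131/4096000000000000

β = P(fail to reject H₀ | Ha true) = P(K ≤ 10 | p = 9/20), K ~ Binomial(12, 9/20).
Summing C(12,j)·(9/20)^j·(11/20)^{12-j} for j = 0..10 gives 4091575270595131/4096000000000000.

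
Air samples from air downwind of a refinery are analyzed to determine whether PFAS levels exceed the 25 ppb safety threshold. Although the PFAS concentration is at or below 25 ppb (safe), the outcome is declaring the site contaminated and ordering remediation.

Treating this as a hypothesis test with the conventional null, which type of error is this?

The null hypothesis here is that the PFAS concentration is at or below 25 ppb (safe).
'Declaring the site contaminated and ordering remediation' corresponds to rejecting H₀.
H₀ was rejected but H₀ is true — a Type I error (false positive).

Type I error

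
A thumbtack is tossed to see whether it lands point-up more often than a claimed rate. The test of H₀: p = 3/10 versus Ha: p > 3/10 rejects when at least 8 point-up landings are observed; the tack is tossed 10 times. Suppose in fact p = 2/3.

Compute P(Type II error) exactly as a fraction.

Under the alternative p = 2/3, Y ~ Binomial(10, 2/3); β is the probability the test does not reject, P(Y < 8).
Summing C(10,j)·(2/3)^j·(1/3)^{10-j} for j = 0..7 gives 13795/19683.

13795/19683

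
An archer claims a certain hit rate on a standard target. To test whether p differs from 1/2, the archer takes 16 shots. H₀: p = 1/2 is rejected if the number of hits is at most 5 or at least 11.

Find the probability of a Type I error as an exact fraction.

Under H₀, Y ~ Binomial(16, 1/2); α is the probability of landing in either tail, P(Y ≤ 5) + P(Y ≥ 11).
By symmetry, α = 2·P(Y ≤ 5) = 2·(1 + 16 + 120 + 560 + 1820 + 4368)/65536 = 13770/65536 = 6885/32768.

6885/32768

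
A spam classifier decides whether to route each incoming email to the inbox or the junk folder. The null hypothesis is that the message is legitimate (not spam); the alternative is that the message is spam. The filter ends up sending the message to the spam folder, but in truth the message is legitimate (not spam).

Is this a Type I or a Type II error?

Type I error

'Sending the message to the spam folder' corresponds to rejecting H₀.
H₀ was rejected but H₀ is true — a Type I error (false positive).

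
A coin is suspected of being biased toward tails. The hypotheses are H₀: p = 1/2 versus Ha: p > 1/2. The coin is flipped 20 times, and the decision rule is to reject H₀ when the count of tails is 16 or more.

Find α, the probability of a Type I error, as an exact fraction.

1549/262144

α = P(reject H₀ | H₀ true) = P(K ≥ 16 | p = 1/2), with K ~ Binomial(20, 1/2).
P(K ≥ 16) = [C(20,16) + C(20,17) + C(20,18) + C(20,19) + C(20,20)] / 2^20 = (4845 + 1140 + 190 + 20 + 1) / 1048576 = 6196/1048576 = 1549/262144.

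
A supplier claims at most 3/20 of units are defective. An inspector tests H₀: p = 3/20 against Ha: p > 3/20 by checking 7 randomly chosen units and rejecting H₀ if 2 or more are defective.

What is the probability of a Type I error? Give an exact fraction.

181386189/640000000

The significance level is the probability, assuming p = 3/20, of seeing 2 or more defectives in 7 draws.
α = 1 − P(X ≤ 1) = 1 − 458613811/640000000 = 181386189/640000000.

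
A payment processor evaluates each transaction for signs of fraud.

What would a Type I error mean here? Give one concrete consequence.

With the conventional null hypothesis that the transaction is legitimate:
A Type I error is rejecting H₀ when H₀ is true.
Here that means blocking the transaction and freezing the card when actually the transaction is legitimate.

A Type I error would mean concluding that the transaction is fraudulent when in fact the transaction is legitimate. Consequence: a legitimate purchase is declined and the customer's card is frozen.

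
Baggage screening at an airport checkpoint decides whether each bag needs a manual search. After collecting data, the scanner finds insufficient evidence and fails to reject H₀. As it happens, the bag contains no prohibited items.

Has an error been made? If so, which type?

No error (correct decision).

The conventional null hypothesis here is that the bag contains no prohibited items.
The test retained a true H₀ — the decision matches the true state.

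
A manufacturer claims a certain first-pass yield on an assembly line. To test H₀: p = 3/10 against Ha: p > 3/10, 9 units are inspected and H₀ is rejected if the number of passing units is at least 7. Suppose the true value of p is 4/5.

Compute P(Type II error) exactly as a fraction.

A Type II error is failing to reject when Ha holds: with p = 4/5, β = P(K ≤ 6).
Adding the binomial probabilities P(K=0)+…+P(K=6) at p = 4/5 gives 511333/1953125.

511333/1953125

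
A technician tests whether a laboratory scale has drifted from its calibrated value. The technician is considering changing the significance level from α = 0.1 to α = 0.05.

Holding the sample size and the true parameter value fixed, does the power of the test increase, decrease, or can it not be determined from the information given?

Lowering α raises the bar for rejection; under Ha, the test now fails to reject on outcomes it previously would have rejected.
Since power = 1 − β and β increases, power decreases.

It decreases.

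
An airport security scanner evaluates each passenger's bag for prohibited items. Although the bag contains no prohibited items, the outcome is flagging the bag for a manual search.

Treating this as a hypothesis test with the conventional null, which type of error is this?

Type I error

The null hypothesis here is that the bag contains no prohibited items.
'Flagging the bag for a manual search' corresponds to rejecting H₀.
H₀ was rejected but H₀ is true — a Type I error (false positive).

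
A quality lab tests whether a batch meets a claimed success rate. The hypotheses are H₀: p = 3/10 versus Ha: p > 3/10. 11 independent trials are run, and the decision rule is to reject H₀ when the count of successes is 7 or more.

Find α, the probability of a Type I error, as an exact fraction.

216191511/10000000000

α = P(reject H₀ | H₀ true) = P(S ≥ 7 | p = 3/10), with S ~ Binomial(11, 3/10).
Adding the binomial terms for j = 7 through 11 with p = 3/10 yields 216191511/10000000000.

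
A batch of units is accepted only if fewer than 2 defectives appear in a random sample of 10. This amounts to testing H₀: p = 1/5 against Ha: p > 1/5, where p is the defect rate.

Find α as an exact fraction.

6095609/9765625

α = P(reject H₀ | H₀ true) = P(Y ≥ 2 | p = 1/5), Y ~ Binomial(10, 1/5).
α = 1 − P(Y ≤ 1) = 1 − 3670016/9765625 = 6095609/9765625.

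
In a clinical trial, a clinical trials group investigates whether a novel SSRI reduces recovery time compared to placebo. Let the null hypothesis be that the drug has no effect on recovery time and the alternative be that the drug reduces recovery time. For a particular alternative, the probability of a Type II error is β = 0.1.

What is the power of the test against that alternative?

Power = 1 − β = 1 − 0.1 = 0.9.

0.9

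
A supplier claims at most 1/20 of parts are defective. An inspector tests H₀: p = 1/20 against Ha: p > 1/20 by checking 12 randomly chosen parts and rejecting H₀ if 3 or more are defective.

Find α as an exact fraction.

16030320228069/819200000000000

The significance level is the probability, assuming p = 1/20, of seeing 3 or more defectives in 12 draws.
α = 1 − P(X ≤ 2) = 1 − 803169679771931/819200000000000 = 16030320228069/819200000000000.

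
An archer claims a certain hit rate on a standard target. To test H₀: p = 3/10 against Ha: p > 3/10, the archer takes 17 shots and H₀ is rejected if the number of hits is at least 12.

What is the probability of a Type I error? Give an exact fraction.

Under H₀, S ~ Binomial(17, 3/10), and α = P(S ≥ 12).
Summing C(17,j)(3/10)^j(7/10)^{17−j} for j = 12,…,17 gives 32798897961633/50000000000000000.

32798897961633/50000000000000000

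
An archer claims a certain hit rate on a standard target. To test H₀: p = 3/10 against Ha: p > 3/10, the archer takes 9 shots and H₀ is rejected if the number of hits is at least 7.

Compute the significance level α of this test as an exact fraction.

2145447/500000000

Under H₀, K ~ Binomial(9, 3/10), and α = P(K ≥ 7).
Summing C(9,j)(3/10)^j(7/10)^{9−j} for j = 7,…,9 gives 2145447/500000000.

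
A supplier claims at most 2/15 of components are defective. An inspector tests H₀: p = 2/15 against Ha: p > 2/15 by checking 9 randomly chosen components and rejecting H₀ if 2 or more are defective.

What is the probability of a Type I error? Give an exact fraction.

13155707024/38443359375

α = P(reject H₀ | H₀ true) = P(K ≥ 2 | p = 2/15), K ~ Binomial(9, 2/15).
Computing the lower-tail complement: 1 − 25287652351/38443359375 = 13155707024/38443359375.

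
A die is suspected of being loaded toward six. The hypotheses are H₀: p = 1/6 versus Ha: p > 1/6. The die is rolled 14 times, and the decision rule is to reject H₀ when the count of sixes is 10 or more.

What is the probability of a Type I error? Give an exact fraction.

Under H₀, K ~ Binomial(14, 1/6), and α = P(K ≥ 10).
Adding the binomial terms for j = 10 through 14 with p = 1/6 yields 673471/78364164096.

673471/78364164096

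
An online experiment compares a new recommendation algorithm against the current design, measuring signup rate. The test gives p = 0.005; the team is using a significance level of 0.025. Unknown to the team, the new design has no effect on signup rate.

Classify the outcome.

Type I error

The conventional null hypothesis is that the new design has no effect on signup rate.
Since p = 0.005 < α = 0.025, H₀ is rejected.
H₀ is true (actually the new design has no effect on signup rate).
Rejecting a true H₀ is a Type I error.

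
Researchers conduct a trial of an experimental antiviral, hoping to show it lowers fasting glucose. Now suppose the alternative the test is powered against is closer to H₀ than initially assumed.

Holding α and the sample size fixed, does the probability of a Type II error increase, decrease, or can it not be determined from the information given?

A smaller true effect puts the Ha sampling distribution closer to H₀, so more of it falls in the non-rejection region.

It increases.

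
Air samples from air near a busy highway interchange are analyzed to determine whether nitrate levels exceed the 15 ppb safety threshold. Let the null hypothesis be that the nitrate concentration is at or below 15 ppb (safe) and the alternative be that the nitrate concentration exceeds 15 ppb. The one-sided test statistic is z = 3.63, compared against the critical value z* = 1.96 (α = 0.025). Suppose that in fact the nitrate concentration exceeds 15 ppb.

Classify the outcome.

No error (correct decision).

Since z = 3.63 > z* = 1.96, H₀ is rejected.
H₀ is false (actually the nitrate concentration exceeds 15 ppb).
The decision matches the true state — no error.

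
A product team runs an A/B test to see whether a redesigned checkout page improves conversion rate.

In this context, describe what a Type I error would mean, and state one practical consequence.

A Type I error would mean concluding that the new design increases conversion rate when in fact the new design has no effect on conversion rate. Consequence: engineering effort is spent shipping a change that doesn't actually help.

With the conventional null hypothesis that the new design has no effect on conversion rate:
A Type I error is rejecting H₀ when H₀ is true.
Here that means shipping the new feature to all users when actually the new design has no effect on conversion rate.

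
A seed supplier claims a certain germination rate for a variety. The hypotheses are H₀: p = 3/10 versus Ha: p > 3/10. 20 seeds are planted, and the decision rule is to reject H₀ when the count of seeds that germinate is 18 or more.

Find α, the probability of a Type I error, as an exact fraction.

Under H₀, Y ~ Binomial(20, 3/10), and α = P(Y ≥ 18).
Adding the binomial terms for j = 18 through 20 with p = 3/10 yields 3773088142371/100000000000000000000.

3773088142371/100000000000000000000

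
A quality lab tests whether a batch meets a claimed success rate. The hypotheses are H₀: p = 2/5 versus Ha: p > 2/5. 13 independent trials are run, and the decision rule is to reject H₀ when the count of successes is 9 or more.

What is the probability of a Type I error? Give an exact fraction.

The Type I error probability is α = P(Y ≥ 9) computed under H₀, where Y ~ Binomial(13, 2/5).
P(Y ≥ 9) = Σ_{j=9}^{13} C(13,j)·(2/5)^j·(3/5)^{13-j} = 7833088/244140625.

7833088/244140625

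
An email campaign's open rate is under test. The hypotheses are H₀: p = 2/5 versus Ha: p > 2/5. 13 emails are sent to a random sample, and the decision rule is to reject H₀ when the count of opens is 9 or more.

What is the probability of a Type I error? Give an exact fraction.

7833088/244140625

α = P(reject H₀ | H₀ true) = P(Y ≥ 9 | p = 2/5), with Y ~ Binomial(13, 2/5).
P(Y ≥ 9) = Σ_{j=9}^{13} C(13,j)·(2/5)^j·(3/5)^{13-j} = 7833088/244140625.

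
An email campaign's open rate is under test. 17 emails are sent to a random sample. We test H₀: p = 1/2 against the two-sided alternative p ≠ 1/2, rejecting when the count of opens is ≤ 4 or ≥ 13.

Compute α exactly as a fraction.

Under H₀, K ~ Binomial(17, 1/2); α is the probability of landing in either tail, P(K ≤ 4) + P(K ≥ 13).
Each tail has probability (1 + 17 + 136 + 680 + 2380)/131072; doubling gives α = 6428/131072 = 1607/32768.

1607/32768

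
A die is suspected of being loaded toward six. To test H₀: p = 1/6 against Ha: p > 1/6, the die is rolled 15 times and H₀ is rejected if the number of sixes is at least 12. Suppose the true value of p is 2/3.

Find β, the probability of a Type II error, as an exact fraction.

11346539/14348907

A Type II error is failing to reject when Ha holds: with p = 2/3, β = P(S ≤ 11).
Adding the binomial probabilities P(S=0)+…+P(S=11) at p = 2/3 gives 11346539/14348907.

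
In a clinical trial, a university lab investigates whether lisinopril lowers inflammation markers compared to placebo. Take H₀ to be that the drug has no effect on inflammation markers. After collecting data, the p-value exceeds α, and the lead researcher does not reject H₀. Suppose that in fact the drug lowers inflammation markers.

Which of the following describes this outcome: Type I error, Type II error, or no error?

H₀ was not rejected, but H₀ is actually false.
Failing to reject a false null hypothesis is a Type II error (false negative).

Type II error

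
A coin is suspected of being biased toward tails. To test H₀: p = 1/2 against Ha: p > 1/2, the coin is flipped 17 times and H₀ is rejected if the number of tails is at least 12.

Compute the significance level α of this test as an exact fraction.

Under H₀, Y ~ Binomial(17, 1/2), and α = P(Y ≥ 12).
P(Y ≥ 12) = [C(17,12) + C(17,13) + C(17,14) + C(17,15) + C(17,16) + C(17,17)] / 2^17 = (6188 + 2380 + 680 + 136 + 17 + 1) / 131072 = 9402/131072 = 4701/65536.

4701/65536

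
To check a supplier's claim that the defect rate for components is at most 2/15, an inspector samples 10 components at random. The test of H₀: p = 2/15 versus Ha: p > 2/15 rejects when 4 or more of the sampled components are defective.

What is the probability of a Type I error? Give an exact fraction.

6543935072/192216796875

The significance level is the probability, assuming p = 2/15, of seeing 4 or more defectives in 10 draws.
Via the complement, α = 1 − Σ_{j=0}^{3} C(10,j)(2/15)^j(13/15)^{10-j} = 6543935072/192216796875.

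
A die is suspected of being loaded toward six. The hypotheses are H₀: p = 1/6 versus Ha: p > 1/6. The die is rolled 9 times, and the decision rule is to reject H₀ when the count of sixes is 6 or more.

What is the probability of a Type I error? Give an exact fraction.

α = P(reject H₀ | H₀ true) = P(S ≥ 6 | p = 1/6), with S ~ Binomial(9, 1/6).
Summing C(9,j)(1/6)^j(5/6)^{9−j} for j = 6,…,9 gives 5723/5038848.

5723/5038848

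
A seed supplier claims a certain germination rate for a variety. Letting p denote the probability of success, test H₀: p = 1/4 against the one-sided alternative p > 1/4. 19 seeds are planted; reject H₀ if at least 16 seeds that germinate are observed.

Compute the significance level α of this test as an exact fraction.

1735/17179869184

The Type I error probability is α = P(K ≥ 16) computed under H₀, where K ~ Binomial(19, 1/4).
P(K ≥ 16) = Σ_{j=16}^{19} C(19,j)·(1/4)^j·(3/4)^{19-j} = 1735/17179869184.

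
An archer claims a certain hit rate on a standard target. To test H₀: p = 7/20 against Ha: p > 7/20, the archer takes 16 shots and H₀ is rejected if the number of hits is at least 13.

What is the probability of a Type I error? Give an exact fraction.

26795915385191141/131072000000000000000

α = P(reject H₀ | H₀ true) = P(K ≥ 13 | p = 7/20), with K ~ Binomial(16, 7/20).
Summing C(16,j)(7/20)^j(13/20)^{16−j} for j = 13,…,16 gives 26795915385191141/131072000000000000000.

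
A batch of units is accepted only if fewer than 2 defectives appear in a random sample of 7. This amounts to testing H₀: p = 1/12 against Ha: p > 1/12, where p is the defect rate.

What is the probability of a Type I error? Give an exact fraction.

Under H₀, Y ~ Binomial(7, 1/12); the Type I error rate is P(Y ≥ 2).
Computing the lower-tail complement: 1 − 1771561/1990656 = 219095/1990656.

219095/1990656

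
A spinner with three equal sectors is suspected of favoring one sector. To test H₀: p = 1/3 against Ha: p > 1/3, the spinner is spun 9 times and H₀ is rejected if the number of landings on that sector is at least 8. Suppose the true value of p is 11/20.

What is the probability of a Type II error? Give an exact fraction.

Under the alternative p = 11/20, Y ~ Binomial(9, 11/20); β is the probability the test does not reject, P(Y < 8).
Equivalently, β = 1 − P(Y ≥ 8) = 123069745737/128000000000.

123069745737/128000000000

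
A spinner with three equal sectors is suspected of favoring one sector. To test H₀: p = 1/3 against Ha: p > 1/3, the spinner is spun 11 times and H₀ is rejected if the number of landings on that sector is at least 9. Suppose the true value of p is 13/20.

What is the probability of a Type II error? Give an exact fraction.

32762721984671/40960000000000

A Type II error is failing to reject when Ha holds: with p = 13/20, β = P(K ≤ 8).
Equivalently, β = 1 − P(K ≥ 9) = 32762721984671/40960000000000.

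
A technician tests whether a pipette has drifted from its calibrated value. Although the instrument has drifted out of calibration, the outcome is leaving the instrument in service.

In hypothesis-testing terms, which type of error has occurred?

The null hypothesis here is that the instrument is correctly calibrated.
'Leaving the instrument in service' corresponds to failing to reject H₀.
H₀ was not rejected but H₀ is false — a Type II error (false negative).

Type II error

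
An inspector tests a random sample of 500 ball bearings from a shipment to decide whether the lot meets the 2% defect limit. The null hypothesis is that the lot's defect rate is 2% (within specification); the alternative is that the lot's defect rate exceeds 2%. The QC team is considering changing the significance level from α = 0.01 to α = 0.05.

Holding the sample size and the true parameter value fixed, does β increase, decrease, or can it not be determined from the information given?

Relaxing α lowers the evidence threshold; under Ha, outcomes that previously fell short now trigger rejection.

It decreases.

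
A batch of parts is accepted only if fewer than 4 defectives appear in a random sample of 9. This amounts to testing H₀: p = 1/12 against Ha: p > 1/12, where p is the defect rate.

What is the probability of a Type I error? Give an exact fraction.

5563363/1289945088

The significance level is the probability, assuming p = 1/12, of seeing 4 or more defectives in 9 draws.
Computing the lower-tail complement: 1 − 1284381725/1289945088 = 5563363/1289945088.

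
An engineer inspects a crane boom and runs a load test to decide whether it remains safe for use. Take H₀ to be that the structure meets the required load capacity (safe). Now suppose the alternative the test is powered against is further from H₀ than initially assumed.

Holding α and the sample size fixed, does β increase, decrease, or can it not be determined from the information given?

A larger true effect moves the Ha sampling distribution further from the H₀ critical value, making rejection more likely when Ha is true.

It decreases.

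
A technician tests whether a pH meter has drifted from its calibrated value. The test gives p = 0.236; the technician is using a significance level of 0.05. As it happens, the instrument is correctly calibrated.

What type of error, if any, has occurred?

Neither — the decision is correct.

The conventional null hypothesis is that the instrument is correctly calibrated.
Since p = 0.236 ≥ α = 0.05, H₀ is not rejected.
H₀ is true (actually the instrument is correctly calibrated).
The decision matches the true state — no error.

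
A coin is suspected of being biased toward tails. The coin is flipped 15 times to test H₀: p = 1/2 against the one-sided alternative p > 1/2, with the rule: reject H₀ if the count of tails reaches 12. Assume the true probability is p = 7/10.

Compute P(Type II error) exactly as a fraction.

87891509014119/125000000000000

Under the alternative p = 7/10, Y ~ Binomial(15, 7/10); β is the probability the test does not reject, P(Y < 12).
Adding the binomial probabilities P(Y=0)+…+P(Y=11) at p = 7/10 gives 87891509014119/125000000000000.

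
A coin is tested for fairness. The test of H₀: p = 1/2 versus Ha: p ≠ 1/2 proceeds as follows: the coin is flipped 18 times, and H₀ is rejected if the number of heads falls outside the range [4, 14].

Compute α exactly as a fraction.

247/32768

Under H₀, Y ~ Binomial(18, 1/2); α is the probability of landing in either tail, P(Y ≤ 3) + P(Y ≥ 15).
Each tail has probability (1 + 18 + 153 + 816)/262144; doubling gives α = 1976/262144 = 247/32768.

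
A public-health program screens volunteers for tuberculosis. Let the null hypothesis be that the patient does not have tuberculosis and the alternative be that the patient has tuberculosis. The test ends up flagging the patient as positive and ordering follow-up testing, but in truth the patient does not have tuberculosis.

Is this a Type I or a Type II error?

'Flagging the patient as positive and ordering follow-up testing' corresponds to rejecting H₀.
H₀ was rejected but H₀ is true — a Type I error (false positive).

Type I error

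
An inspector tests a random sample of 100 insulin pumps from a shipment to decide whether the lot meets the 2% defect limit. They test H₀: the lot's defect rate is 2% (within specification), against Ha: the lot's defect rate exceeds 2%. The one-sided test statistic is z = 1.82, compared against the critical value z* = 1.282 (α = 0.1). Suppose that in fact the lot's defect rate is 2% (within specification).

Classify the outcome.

Type I error

Since z = 1.82 > z* = 1.282, H₀ is rejected.
H₀ is true (actually the lot's defect rate is 2% (within specification)).
Rejecting a true H₀ is a Type I error.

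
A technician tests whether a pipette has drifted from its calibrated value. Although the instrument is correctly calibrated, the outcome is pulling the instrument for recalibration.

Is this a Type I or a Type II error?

The null hypothesis here is that the instrument is correctly calibrated.
'Pulling the instrument for recalibration' corresponds to rejecting H₀.
H₀ was rejected but H₀ is true — a Type I error (false positive).

Type I error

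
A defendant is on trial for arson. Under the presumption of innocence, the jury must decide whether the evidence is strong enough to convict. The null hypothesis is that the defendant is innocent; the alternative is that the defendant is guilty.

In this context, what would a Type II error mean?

A Type II error would mean concluding that the defendant is innocent (or at least failing to establish that the defendant is guilty) when in fact the defendant is guilty.

A Type II error is failing to reject H₀ when H₀ is false.
Here that means acquitting the defendant when actually the defendant is guilty.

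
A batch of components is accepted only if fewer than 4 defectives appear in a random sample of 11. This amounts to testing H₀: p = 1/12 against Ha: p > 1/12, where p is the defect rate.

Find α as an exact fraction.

α = P(reject H₀ | H₀ true) = P(K ≥ 4 | p = 1/12), K ~ Binomial(11, 1/12).
Computing the lower-tail complement: 1 − 30653319983/30958682112 = 305362129/30958682112.

305362129/30958682112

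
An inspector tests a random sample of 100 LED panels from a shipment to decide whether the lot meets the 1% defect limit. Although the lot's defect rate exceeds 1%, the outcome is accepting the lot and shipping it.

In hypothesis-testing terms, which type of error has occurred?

Type II error

The null hypothesis here is that the lot's defect rate is 1% (within specification).
'Accepting the lot and shipping it' corresponds to failing to reject H₀.
H₀ was not rejected but H₀ is false — a Type II error (false negative).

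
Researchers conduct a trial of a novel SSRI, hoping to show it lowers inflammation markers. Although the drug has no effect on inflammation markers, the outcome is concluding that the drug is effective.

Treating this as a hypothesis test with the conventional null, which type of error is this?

Type I error

The null hypothesis here is that the drug has no effect on inflammation markers.
'Concluding that the drug is effective' corresponds to rejecting H₀.
H₀ was rejected but H₀ is true — a Type I error (false positive).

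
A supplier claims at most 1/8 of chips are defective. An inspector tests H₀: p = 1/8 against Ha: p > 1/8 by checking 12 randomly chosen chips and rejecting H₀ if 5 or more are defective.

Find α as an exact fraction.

The significance level is the probability, assuming p = 1/8, of seeing 5 or more defectives in 12 draws.
Via the complement, α = 1 − Σ_{j=0}^{4} C(12,j)(1/8)^j(7/8)^{12-j} = 387766075/34359738368.

387766075/34359738368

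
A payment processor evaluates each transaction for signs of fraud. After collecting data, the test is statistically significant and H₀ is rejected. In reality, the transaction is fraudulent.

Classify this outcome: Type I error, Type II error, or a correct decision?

Neither — the decision is correct.

The conventional null hypothesis here is that the transaction is legitimate.
The test rejected a false H₀ — the decision matches the true state.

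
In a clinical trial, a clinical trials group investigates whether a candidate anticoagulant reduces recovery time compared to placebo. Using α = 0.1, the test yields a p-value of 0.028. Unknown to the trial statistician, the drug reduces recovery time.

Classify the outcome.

The conventional null hypothesis is that the drug has no effect on recovery time.
Since p = 0.028 < α = 0.1, H₀ is rejected.
H₀ is false (actually the drug reduces recovery time).
The decision matches the true state — no error.

No error — this is a correct decision.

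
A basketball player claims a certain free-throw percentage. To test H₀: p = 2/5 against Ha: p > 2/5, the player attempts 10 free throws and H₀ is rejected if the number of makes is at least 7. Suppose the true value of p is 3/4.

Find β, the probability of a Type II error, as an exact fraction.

58753/262144

β = P(fail to reject H₀ | Ha true) = P(K ≤ 6 | p = 3/4), K ~ Binomial(10, 3/4).
Summing C(10,j)·(3/4)^j·(1/4)^{10-j} for j = 0..6 gives 58753/262144.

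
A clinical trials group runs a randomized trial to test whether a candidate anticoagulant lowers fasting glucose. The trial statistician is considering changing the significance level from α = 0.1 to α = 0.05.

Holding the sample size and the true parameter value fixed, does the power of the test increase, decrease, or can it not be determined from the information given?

It decreases.

A smaller α moves the rejection region further into the tail. With the alternative true, more outcomes now fall outside the rejection region, so failing to reject becomes more likely.
Since power = 1 − β and β increases, power decreases.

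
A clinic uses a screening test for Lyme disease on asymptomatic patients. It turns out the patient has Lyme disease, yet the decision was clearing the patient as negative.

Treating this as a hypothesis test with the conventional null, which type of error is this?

Type II error

The null hypothesis here is that the patient does not have Lyme disease.
'Clearing the patient as negative' corresponds to failing to reject H₀.
H₀ was not rejected but H₀ is false — a Type II error (false negative).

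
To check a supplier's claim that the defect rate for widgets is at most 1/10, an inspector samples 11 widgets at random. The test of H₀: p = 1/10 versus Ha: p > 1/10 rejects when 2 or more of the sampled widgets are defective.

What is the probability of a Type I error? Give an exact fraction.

1513215599/5000000000

Under H₀, Y ~ Binomial(11, 1/10); the Type I error rate is P(Y ≥ 2).
Via the complement, α = 1 − Σ_{j=0}^{1} C(11,j)(1/10)^j(9/10)^{11-j} = 1513215599/5000000000.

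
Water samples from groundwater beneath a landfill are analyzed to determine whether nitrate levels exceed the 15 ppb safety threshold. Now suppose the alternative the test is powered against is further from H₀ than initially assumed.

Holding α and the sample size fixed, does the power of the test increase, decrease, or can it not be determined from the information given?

A larger true effect moves the Ha sampling distribution further from the H₀ critical value, making rejection more likely when Ha is true.
Since power = 1 − β and β decreases, power increases.

It increases.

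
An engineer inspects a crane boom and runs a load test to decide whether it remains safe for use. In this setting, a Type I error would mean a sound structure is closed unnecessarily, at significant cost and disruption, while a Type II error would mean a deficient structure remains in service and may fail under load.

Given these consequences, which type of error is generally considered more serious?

The Type II consequence (a deficient structure remains in service and may fail under load) is more severe than the Type I consequence (a sound structure is closed unnecessarily, at significant cost and disruption).

Type II error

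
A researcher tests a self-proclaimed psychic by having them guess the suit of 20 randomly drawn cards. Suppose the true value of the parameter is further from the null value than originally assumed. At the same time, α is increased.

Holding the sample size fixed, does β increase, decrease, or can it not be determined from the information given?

It decreases.

A bigger departure from H₀ is easier for the test to detect, so it fails to reject less often. With a larger α the critical value moves toward the center, so more of the Ha sampling distribution lies in the rejection region. Both changes push β in the same direction.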